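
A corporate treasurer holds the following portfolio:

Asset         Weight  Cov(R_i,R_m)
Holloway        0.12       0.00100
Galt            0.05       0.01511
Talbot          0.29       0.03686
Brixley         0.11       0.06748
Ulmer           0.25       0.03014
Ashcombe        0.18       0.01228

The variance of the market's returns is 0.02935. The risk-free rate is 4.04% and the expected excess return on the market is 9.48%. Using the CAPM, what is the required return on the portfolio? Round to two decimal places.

β_Holloway = 0.00100 / 0.02935 = 0.0341
β_Galt = 0.01511 / 0.02935 = 0.5148
β_Talbot = 0.03686 / 0.02935 = 1.2559
β_Brixley = 0.06748 / 0.02935 = 2.2991
β_Ulmer = 0.03014 / 0.02935 = 1.0269
β_Ashcombe = 0.01228 / 0.02935 = 0.4184
β_P = Σ w_i β_i = 0.12×0.0341 + 0.05×0.5148 + 0.29×1.2559 + 0.11×2.2991 + 0.25×1.0269 + 0.18×0.4184 = 0.9790
E(R_P) = R_f + β_P × MRP = 4.04% + 0.9790 × 9.48% = 13.32%

13.32%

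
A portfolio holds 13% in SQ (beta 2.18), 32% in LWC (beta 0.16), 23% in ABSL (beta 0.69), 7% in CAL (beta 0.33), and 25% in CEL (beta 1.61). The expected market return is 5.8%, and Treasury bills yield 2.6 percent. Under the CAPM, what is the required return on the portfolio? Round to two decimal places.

β_P = Σ w_i β_i = 0.13×2.18 + 0.32×0.16 + 0.23×0.69 + 0.07×0.33 + 0.25×1.61 = 0.9189
MRP = 5.8% − 2.6% = 3.20%
E(R_P) = R_f + β_P × MRP = 2.6% + 0.9189 × 3.2% = 5.54%

5.54%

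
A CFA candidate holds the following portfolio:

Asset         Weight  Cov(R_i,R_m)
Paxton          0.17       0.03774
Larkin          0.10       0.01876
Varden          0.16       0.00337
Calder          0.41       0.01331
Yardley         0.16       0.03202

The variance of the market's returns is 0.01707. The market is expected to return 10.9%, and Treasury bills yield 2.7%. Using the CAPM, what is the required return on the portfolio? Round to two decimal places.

12.02%

β_Paxton = 0.03774 / 0.01707 = 2.2109
β_Larkin = 0.01876 / 0.01707 = 1.0990
β_Varden = 0.00337 / 0.01707 = 0.1974
β_Calder = 0.01331 / 0.01707 = 0.7797
β_Yardley = 0.03202 / 0.01707 = 1.8758
β_P = Σ w_i β_i = 0.17×2.2109 + 0.10×1.0990 + 0.16×0.1974 + 0.41×0.7797 + 0.16×1.8758 = 1.1371
MRP = 10.9% − 2.7% = 8.20%
E(R_P) = R_f + β_P × MRP = 2.7% + 1.1371 × 8.2% = 12.02%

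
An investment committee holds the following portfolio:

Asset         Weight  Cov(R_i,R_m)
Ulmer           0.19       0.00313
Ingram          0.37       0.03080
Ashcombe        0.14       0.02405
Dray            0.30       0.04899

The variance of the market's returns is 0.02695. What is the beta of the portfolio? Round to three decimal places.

1.115

β_Ulmer = 0.00313 / 0.02695 = 0.1161
β_Ingram = 0.03080 / 0.02695 = 1.1429
β_Ashcombe = 0.02405 / 0.02695 = 0.8924
β_Dray = 0.04899 / 0.02695 = 1.8178
β_P = Σ w_i β_i = 0.19×0.1161 + 0.37×1.1429 + 0.14×0.8924 + 0.30×1.8178 = 1.1152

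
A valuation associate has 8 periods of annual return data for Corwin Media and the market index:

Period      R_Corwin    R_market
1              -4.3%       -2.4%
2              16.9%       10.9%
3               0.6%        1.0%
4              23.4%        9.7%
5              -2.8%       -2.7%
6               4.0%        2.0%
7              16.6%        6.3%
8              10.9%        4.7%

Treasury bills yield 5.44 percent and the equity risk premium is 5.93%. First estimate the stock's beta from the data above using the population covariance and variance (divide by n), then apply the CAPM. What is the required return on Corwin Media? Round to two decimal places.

16.81%

Mean R_i = (-4.3 + 16.9 + 0.6 + 23.4 − 2.8 + 4.0 + 16.6 + 10.9) / 8 = 8.1625%
Mean R_m = (-2.4 + 10.9 + 1.0 + 9.7 − 2.7 + 2.0 + 6.3 + 4.7) / 8 = 3.6875%
Σ(R_i − R̄_i)(R_m − R̄_m) = 352.6863  ⇒  Cov = 352.6863 / 8 = 44.0858
Σ(R_m − R̄_m)² = 183.9488  ⇒  Var(R_m) = 183.9488 / 8 = 22.9936
β = Cov / Var(R_m) = 44.0858 / 22.9936 = 1.9173
E(R) = R_f + β × MRP = 5.44% + 1.9173 × 5.93% = 16.81%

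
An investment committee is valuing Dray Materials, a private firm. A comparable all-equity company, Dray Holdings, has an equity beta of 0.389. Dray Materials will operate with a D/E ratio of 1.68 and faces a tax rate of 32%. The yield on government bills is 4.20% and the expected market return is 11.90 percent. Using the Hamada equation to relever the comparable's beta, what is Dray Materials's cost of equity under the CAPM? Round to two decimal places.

β_L = β_U × [1 + (1 − t)(D/E)] = 0.389 × [1 + (1 − 0.32) × 1.68]
    = 0.389 × [1 + 0.68 × 1.68] = 0.389 × 2.1424 = 0.8334
MRP = 11.90% − 4.20% = 7.70%
E(R) = R_f + β_L × MRP = 4.20% + 0.8334 × 7.70% = 10.62%

10.62%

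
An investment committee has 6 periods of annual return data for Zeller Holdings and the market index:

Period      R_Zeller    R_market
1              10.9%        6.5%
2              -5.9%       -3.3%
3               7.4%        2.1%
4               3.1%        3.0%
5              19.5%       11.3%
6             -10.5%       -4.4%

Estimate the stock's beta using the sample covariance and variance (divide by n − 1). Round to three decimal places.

1.826

Mean R_i = (10.9 − 5.9 + 7.4 + 3.1 + 19.5 − 10.5) / 6 = 4.0833%
Mean R_m = (6.5 − 3.3 + 2.1 + 3.0 + 11.3 − 4.4) / 6 = 2.5333%
Σ(R_i − R̄_i)(R_m − R̄_m) = 319.6433  ⇒  Cov = 319.6433 / 5 = 63.9287
Σ(R_m − R̄_m)² = 175.0933  ⇒  Var(R_m) = 175.0933 / 5 = 35.0187
β = Cov / Var(R_m) = 63.9287 / 35.0187 = 1.8256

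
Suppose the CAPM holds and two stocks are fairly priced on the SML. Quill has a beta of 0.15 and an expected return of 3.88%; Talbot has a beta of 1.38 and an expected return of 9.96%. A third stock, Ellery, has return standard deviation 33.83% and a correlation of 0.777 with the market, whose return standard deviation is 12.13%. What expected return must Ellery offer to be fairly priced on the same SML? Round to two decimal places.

MRP = (9.96% − 3.88%) / (1.38 − 0.15) = 4.9431%
R_f = 3.88% − 0.15 × 4.9431% = 3.1385%
β_Ellery = ρ·σ_i/σ_m = 0.777 × 33.83 / 12.13 = 2.1670
E(R_Ellery) = R_f + β × MRP = 3.1385% + 2.1670 × 4.9431% = 13.85%

13.85%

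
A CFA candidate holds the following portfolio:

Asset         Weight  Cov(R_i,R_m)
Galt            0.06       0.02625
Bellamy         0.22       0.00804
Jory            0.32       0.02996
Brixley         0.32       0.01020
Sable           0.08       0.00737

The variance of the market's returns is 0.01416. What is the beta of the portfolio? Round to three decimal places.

1.185

β_Galt = 0.02625 / 0.01416 = 1.8538
β_Bellamy = 0.00804 / 0.01416 = 0.5678
β_Jory = 0.02996 / 0.01416 = 2.1158
β_Brixley = 0.01020 / 0.01416 = 0.7203
β_Sable = 0.00737 / 0.01416 = 0.5205
β_P = Σ w_i β_i = 0.06×1.8538 + 0.22×0.5678 + 0.32×2.1158 + 0.32×0.7203 + 0.08×0.5205 = 1.1853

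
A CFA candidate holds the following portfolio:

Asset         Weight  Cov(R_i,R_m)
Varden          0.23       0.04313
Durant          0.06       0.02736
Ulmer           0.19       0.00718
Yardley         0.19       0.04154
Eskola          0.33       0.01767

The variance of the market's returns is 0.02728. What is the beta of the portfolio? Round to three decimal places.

0.977

β_Varden = 0.04313 / 0.02728 = 1.5810
β_Durant = 0.02736 / 0.02728 = 1.0029
β_Ulmer = 0.00718 / 0.02728 = 0.2632
β_Yardley = 0.04154 / 0.02728 = 1.5227
β_Eskola = 0.01767 / 0.02728 = 0.6477
β_P = Σ w_i β_i = 0.23×1.5810 + 0.06×1.0029 + 0.19×0.2632 + 0.19×1.5227 + 0.33×0.6477 = 0.9769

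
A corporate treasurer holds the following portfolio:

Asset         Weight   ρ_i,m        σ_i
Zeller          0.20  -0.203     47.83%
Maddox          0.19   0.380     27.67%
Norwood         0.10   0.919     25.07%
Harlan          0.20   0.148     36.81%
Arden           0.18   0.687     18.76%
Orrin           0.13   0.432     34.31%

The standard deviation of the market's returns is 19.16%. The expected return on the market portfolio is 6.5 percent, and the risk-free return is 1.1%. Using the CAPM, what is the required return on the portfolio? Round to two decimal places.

β_Zeller = -0.203 × 47.83% / 19.16% = -0.5068
β_Maddox = 0.380 × 27.67% / 19.16% = 0.5488
β_Norwood = 0.919 × 25.07% / 19.16% = 1.2025
β_Harlan = 0.148 × 36.81% / 19.16% = 0.2843
β_Arden = 0.687 × 18.76% / 19.16% = 0.6727
β_Orrin = 0.432 × 34.31% / 19.16% = 0.7736
β_P = Σ w_i β_i = 0.20×-0.5068 + 0.19×0.5488 + 0.10×1.2025 + 0.20×0.2843 + 0.18×0.6727 + 0.13×0.7736 = 0.4017
MRP = 6.5% − 1.1% = 5.40%
E(R_P) = R_f + β_P × MRP = 1.1% + 0.4017 × 5.4% = 3.27%

3.27%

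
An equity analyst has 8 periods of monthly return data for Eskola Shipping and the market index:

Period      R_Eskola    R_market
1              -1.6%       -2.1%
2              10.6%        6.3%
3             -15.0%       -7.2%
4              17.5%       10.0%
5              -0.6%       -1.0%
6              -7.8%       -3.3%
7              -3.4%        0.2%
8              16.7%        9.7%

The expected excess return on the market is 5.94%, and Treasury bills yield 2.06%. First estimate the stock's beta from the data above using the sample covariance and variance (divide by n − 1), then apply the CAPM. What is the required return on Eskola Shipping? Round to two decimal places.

12.90%

Mean R_i = (-1.6 + 10.6 − 15.0 + 17.5 − 0.6 − 7.8 − 3.4 + 16.7) / 8 = 2.0500%
Mean R_m = (-2.1 + 6.3 − 7.2 + 10.0 − 1.0 − 3.3 + 0.2 + 9.7) / 8 = 1.5750%
Σ(R_i − R̄_i)(R_m − R̄_m) = 514.9600  ⇒  Cov = 514.9600 / 7 = 73.5657
Σ(R_m − R̄_m)² = 282.1150  ⇒  Var(R_m) = 282.1150 / 7 = 40.3021
β = Cov / Var(R_m) = 73.5657 / 40.3021 = 1.8254
E(R) = R_f + β × MRP = 2.06% + 1.8254 × 5.94% = 12.90%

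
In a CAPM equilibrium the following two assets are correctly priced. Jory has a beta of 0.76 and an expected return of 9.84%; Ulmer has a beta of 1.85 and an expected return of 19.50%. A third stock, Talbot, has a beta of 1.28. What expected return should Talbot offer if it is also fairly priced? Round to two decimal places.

MRP (SML slope) = (19.50% − 9.84%) / (1.85 − 0.76) = 9.66% / 1.09 = 8.8624%
R_f (intercept) = 9.84% − 0.76 × 8.8624% = 3.1046%
E(R_Talbot) = R_f + β × MRP = 3.1046% + 1.28 × 8.8624% = 14.45%

14.45%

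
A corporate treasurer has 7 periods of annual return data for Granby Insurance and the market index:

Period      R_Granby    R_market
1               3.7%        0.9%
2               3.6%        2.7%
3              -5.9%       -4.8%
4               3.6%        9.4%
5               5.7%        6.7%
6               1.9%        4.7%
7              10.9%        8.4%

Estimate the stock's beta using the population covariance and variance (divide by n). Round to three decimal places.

0.827

Mean R_i = (3.7 + 3.6 − 5.9 + 3.6 + 5.7 + 1.9 + 10.9) / 7 = 3.3571%
Mean R_m = (0.9 + 2.7 − 4.8 + 9.4 + 6.7 + 4.7 + 8.4) / 7 = 4.0000%
Σ(R_i − R̄_i)(R_m − R̄_m) = 119.8900  ⇒  Cov = 119.8900 / 7 = 17.1271
Σ(R_m − R̄_m)² = 145.0400  ⇒  Var(R_m) = 145.0400 / 7 = 20.7200
β = Cov / Var(R_m) = 17.1271 / 20.7200 = 0.8266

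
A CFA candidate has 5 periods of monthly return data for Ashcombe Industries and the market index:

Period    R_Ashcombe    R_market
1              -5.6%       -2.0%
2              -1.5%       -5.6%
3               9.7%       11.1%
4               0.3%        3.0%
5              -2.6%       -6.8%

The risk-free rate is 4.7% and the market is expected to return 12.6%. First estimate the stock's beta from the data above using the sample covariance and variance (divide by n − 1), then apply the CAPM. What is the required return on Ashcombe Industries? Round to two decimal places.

10.09%

Mean R_i = (-5.6 − 1.5 + 9.7 + 0.3 − 2.6) / 5 = 0.0600%
Mean R_m = (-2.0 − 5.6 + 11.1 + 3.0 − 6.8) / 5 = -0.0600%
Σ(R_i − R̄_i)(R_m − R̄_m) = 145.8680  ⇒  Cov = 145.8680 / 4 = 36.4670
Σ(R_m − R̄_m)² = 213.7920  ⇒  Var(R_m) = 213.7920 / 4 = 53.4480
β = Cov / Var(R_m) = 36.4670 / 53.4480 = 0.6823
MRP = 12.6% − 4.7% = 7.90%
E(R) = R_f + β × MRP = 4.7% + 0.6823 × 7.9% = 10.09%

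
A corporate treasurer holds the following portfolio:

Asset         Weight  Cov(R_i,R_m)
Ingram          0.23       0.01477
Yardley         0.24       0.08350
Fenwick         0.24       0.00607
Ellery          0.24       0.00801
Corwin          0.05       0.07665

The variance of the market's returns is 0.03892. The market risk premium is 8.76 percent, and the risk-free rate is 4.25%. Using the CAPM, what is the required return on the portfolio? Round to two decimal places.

11.15%

β_Ingram = 0.01477 / 0.03892 = 0.3795
β_Yardley = 0.08350 / 0.03892 = 2.1454
β_Fenwick = 0.00607 / 0.03892 = 0.1560
β_Ellery = 0.00801 / 0.03892 = 0.2058
β_Corwin = 0.07665 / 0.03892 = 1.9694
β_P = Σ w_i β_i = 0.23×0.3795 + 0.24×2.1454 + 0.24×0.1560 + 0.24×0.2058 + 0.05×1.9694 = 0.7875
E(R_P) = R_f + β_P × MRP = 4.25% + 0.7875 × 8.76% = 11.15%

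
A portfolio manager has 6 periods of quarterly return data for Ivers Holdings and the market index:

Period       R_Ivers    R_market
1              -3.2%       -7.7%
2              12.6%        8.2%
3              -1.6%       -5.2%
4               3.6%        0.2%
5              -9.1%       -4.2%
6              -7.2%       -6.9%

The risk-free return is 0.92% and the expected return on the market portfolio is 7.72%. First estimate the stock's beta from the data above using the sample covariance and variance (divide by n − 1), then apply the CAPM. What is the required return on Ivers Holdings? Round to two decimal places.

9.01%

Mean R_i = (-3.2 + 12.6 − 1.6 + 3.6 − 9.1 − 7.2) / 6 = -0.8167%
Mean R_m = (-7.7 + 8.2 − 5.2 + 0.2 − 4.2 − 6.9) / 6 = -2.6000%
Σ(R_i − R̄_i)(R_m − R̄_m) = 212.1600  ⇒  Cov = 212.1600 / 5 = 42.4320
Σ(R_m − R̄_m)² = 178.3000  ⇒  Var(R_m) = 178.3000 / 5 = 35.6600
β = Cov / Var(R_m) = 42.4320 / 35.6600 = 1.1899
MRP = 7.72% − 0.92% = 6.80%
E(R) = R_f + β × MRP = 0.92% + 1.1899 × 6.80% = 9.01%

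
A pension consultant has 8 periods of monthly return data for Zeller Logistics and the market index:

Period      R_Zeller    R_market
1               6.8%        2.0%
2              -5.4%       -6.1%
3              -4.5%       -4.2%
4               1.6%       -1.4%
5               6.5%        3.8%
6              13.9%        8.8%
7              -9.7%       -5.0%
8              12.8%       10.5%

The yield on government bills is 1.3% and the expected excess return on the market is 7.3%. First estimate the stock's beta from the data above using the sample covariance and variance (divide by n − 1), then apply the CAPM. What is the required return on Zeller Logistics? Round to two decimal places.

10.98%

Mean R_i = (6.8 − 5.4 − 4.5 + 1.6 + 6.5 + 13.9 − 9.7 + 12.8) / 8 = 2.7500%
Mean R_m = (2.0 − 6.1 − 4.2 − 1.4 + 3.8 + 8.8 − 5.0 + 10.5) / 8 = 1.0500%
Σ(R_i − R̄_i)(R_m − R̄_m) = 370.0200  ⇒  Cov = 370.0200 / 7 = 52.8600
Σ(R_m − R̄_m)² = 279.1200  ⇒  Var(R_m) = 279.1200 / 7 = 39.8743
β = Cov / Var(R_m) = 52.8600 / 39.8743 = 1.3257
E(R) = R_f + β × MRP = 1.3% + 1.3257 × 7.3% = 10.98%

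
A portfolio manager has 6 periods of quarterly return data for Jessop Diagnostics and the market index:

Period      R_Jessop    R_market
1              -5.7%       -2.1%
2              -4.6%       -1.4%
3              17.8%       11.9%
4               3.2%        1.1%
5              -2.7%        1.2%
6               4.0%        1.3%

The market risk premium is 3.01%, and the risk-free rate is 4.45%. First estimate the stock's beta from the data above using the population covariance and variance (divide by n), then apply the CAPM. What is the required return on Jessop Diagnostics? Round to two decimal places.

9.42%

Mean R_i = (-5.7 − 4.6 + 17.8 + 3.2 − 2.7 + 4.0) / 6 = 2.0000%
Mean R_m = (-2.1 − 1.4 + 11.9 + 1.1 + 1.2 + 1.3) / 6 = 2.0000%
Σ(R_i − R̄_i)(R_m − R̄_m) = 211.7100  ⇒  Cov = 211.7100 / 6 = 35.2850
Σ(R_m − R̄_m)² = 128.3200  ⇒  Var(R_m) = 128.3200 / 6 = 21.3867
β = Cov / Var(R_m) = 35.2850 / 21.3867 = 1.6499
E(R) = R_f + β × MRP = 4.45% + 1.6499 × 3.01% = 9.42%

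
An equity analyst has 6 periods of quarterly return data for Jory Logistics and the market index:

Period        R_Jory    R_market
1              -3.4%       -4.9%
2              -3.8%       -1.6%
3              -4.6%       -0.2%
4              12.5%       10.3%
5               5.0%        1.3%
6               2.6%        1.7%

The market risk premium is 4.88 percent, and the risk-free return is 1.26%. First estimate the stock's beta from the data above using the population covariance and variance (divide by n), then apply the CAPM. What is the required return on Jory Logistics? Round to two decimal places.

7.05%

Mean R_i = (-3.4 − 3.8 − 4.6 + 12.5 + 5.0 + 2.6) / 6 = 1.3833%
Mean R_m = (-4.9 − 1.6 − 0.2 + 10.3 + 1.3 + 1.7) / 6 = 1.1000%
Σ(R_i − R̄_i)(R_m − R̄_m) = 154.2000  ⇒  Cov = 154.2000 / 6 = 25.7000
Σ(R_m − R̄_m)² = 130.0200  ⇒  Var(R_m) = 130.0200 / 6 = 21.6700
β = Cov / Var(R_m) = 25.7000 / 21.6700 = 1.1860
E(R) = R_f + β × MRP = 1.26% + 1.1860 × 4.88% = 7.05%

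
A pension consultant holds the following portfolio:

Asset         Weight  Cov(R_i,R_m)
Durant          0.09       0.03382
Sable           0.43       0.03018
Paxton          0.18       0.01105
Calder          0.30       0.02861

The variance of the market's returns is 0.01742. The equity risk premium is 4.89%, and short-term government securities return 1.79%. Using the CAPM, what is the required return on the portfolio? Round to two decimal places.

9.26%

β_Durant = 0.03382 / 0.01742 = 1.9414
β_Sable = 0.03018 / 0.01742 = 1.7325
β_Paxton = 0.01105 / 0.01742 = 0.6343
β_Calder = 0.02861 / 0.01742 = 1.6424
β_P = Σ w_i β_i = 0.09×1.9414 + 0.43×1.7325 + 0.18×0.6343 + 0.30×1.6424 = 1.5266
E(R_P) = R_f + β_P × MRP = 1.79% + 1.5266 × 4.89% = 9.26%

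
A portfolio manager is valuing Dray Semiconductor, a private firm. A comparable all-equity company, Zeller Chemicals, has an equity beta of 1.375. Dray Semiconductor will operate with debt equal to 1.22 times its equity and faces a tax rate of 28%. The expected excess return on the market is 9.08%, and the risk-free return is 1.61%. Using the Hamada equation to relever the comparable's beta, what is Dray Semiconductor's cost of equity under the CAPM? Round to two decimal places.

β_L = β_U × [1 + (1 − t)(D/E)] = 1.375 × [1 + (1 − 0.28) × 1.22]
    = 1.375 × [1 + 0.72 × 1.22] = 1.375 × 1.8784 = 2.5828
E(R) = R_f + β_L × MRP = 1.61% + 2.5828 × 9.08% = 25.06%

25.06%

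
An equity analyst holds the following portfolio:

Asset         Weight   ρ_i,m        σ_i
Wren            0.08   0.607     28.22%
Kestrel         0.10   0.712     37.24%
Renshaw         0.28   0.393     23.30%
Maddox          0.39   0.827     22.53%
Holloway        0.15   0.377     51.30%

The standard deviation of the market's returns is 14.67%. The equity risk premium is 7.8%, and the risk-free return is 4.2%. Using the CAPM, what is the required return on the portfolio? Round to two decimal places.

13.11%

β_Wren = 0.607 × 28.22% / 14.67% = 1.1677
β_Kestrel = 0.712 × 37.24% / 14.67% = 1.8074
β_Renshaw = 0.393 × 23.30% / 14.67% = 0.6242
β_Maddox = 0.827 × 22.53% / 14.67% = 1.2701
β_Holloway = 0.377 × 51.30% / 14.67% = 1.3183
β_P = Σ w_i β_i = 0.08×1.1677 + 0.10×1.8074 + 0.28×0.6242 + 0.39×1.2701 + 0.15×1.3183 = 1.1420
E(R_P) = R_f + β_P × MRP = 4.2% + 1.1420 × 7.8% = 13.11%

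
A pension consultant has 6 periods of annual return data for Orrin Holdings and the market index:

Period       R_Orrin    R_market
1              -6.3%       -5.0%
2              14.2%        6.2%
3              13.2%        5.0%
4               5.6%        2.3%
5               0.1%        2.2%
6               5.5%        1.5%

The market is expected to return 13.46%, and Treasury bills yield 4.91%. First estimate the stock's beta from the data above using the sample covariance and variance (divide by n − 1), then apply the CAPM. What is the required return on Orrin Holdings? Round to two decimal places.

Mean R_i = (-6.3 + 14.2 + 13.2 + 5.6 + 0.1 + 5.5) / 6 = 5.3833%
Mean R_m = (-5.0 + 6.2 + 5.0 + 2.3 + 2.2 + 1.5) / 6 = 2.0333%
Σ(R_i − R̄_i)(R_m − R̄_m) = 141.2133  ⇒  Cov = 141.2133 / 5 = 28.2427
Σ(R_m − R̄_m)² = 76.0133  ⇒  Var(R_m) = 76.0133 / 5 = 15.2027
β = Cov / Var(R_m) = 28.2427 / 15.2027 = 1.8577
MRP = 13.46% − 4.91% = 8.55%
E(R) = R_f + β × MRP = 4.91% + 1.8577 × 8.55% = 20.79%

20.79%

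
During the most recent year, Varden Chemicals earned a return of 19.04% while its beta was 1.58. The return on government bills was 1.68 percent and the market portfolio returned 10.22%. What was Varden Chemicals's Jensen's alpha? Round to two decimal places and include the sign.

+3.87%

Market excess return = 10.22% − 1.68% = 8.54%
CAPM benchmark = R_f + β(R_m − R_f) = 1.68% + 1.58 × 8.54% = 15.1732%
α = actual − benchmark = 19.04% − 15.1732% = +3.87%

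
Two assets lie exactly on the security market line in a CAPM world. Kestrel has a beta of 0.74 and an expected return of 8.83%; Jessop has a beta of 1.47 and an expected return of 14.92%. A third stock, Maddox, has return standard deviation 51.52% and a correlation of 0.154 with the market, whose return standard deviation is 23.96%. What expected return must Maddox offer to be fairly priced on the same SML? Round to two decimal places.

MRP = (14.92% − 8.83%) / (1.47 − 0.74) = 8.3425%
R_f = 8.83% − 0.74 × 8.3425% = 2.6566%
β_Maddox = ρ·σ_i/σ_m = 0.154 × 51.52 / 23.96 = 0.3311
E(R_Maddox) = R_f + β × MRP = 2.6566% + 0.3311 × 8.3425% = 5.42%

5.42%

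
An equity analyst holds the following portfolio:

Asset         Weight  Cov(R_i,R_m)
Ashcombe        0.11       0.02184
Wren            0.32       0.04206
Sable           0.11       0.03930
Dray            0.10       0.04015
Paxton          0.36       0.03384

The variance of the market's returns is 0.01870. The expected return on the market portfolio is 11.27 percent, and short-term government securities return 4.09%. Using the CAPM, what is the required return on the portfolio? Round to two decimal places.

18.06%

β_Ashcombe = 0.02184 / 0.01870 = 1.1679
β_Wren = 0.04206 / 0.01870 = 2.2492
β_Sable = 0.03930 / 0.01870 = 2.1016
β_Dray = 0.04015 / 0.01870 = 2.1471
β_Paxton = 0.03384 / 0.01870 = 1.8096
β_P = Σ w_i β_i = 0.11×1.1679 + 0.32×2.2492 + 0.11×2.1016 + 0.10×2.1471 + 0.36×1.8096 = 1.9456
MRP = 11.27% − 4.09% = 7.18%
E(R_P) = R_f + β_P × MRP = 4.09% + 1.9456 × 7.18% = 18.06%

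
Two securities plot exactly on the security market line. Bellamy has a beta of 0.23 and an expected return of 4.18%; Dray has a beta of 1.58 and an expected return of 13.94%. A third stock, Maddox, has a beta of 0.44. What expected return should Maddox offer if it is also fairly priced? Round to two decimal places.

5.70%

MRP (SML slope) = (13.94% − 4.18%) / (1.58 − 0.23) = 9.76% / 1.35 = 7.2296%
R_f (intercept) = 4.18% − 0.23 × 7.2296% = 2.5172%
E(R_Maddox) = R_f + β × MRP = 2.5172% + 0.44 × 7.2296% = 5.70%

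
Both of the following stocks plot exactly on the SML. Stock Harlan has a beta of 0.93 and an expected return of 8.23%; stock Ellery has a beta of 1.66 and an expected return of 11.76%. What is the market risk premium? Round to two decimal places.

Both satisfy E(R) = R_f + β·MRP, so the slope of the SML is
MRP = (11.76% − 8.23%) / (1.66 − 0.93) = 3.53% / 0.73 = 4.8356%

4.84%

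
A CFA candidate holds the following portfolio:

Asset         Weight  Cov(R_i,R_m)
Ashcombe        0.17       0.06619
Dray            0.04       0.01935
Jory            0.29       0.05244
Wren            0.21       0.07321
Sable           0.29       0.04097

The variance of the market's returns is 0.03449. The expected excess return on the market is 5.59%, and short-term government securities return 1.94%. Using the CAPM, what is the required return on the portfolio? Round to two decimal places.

β_Ashcombe = 0.06619 / 0.03449 = 1.9191
β_Dray = 0.01935 / 0.03449 = 0.5610
β_Jory = 0.05244 / 0.03449 = 1.5204
β_Wren = 0.07321 / 0.03449 = 2.1226
β_Sable = 0.04097 / 0.03449 = 1.1879
β_P = Σ w_i β_i = 0.17×1.9191 + 0.04×0.5610 + 0.29×1.5204 + 0.21×2.1226 + 0.29×1.1879 = 1.5798
E(R_P) = R_f + β_P × MRP = 1.94% + 1.5798 × 5.59% = 10.77%

10.77%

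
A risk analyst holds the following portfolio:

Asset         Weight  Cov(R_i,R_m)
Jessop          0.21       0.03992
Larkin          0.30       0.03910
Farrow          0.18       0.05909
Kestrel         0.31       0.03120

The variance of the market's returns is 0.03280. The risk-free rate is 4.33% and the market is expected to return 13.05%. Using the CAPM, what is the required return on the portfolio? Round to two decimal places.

β_Jessop = 0.03992 / 0.03280 = 1.2171
β_Larkin = 0.03910 / 0.03280 = 1.1921
β_Farrow = 0.05909 / 0.03280 = 1.8015
β_Kestrel = 0.03120 / 0.03280 = 0.9512
β_P = Σ w_i β_i = 0.21×1.2171 + 0.30×1.1921 + 0.18×1.8015 + 0.31×0.9512 = 1.2324
MRP = 13.05% − 4.33% = 8.72%
E(R_P) = R_f + β_P × MRP = 4.33% + 1.2324 × 8.72% = 15.08%

15.08%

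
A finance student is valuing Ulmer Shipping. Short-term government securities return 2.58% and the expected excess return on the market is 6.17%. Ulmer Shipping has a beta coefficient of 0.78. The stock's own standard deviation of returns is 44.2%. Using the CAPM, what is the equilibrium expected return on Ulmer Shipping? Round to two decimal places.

7.39%

E(R) = R_f + β × MRP = 2.58% + 0.78 × 6.17% = 7.39%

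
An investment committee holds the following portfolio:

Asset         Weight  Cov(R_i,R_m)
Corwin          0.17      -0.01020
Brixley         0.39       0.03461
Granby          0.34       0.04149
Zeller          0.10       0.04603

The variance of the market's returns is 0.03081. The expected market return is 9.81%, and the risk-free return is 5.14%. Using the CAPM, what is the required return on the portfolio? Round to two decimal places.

β_Corwin = -0.01020 / 0.03081 = -0.3311
β_Brixley = 0.03461 / 0.03081 = 1.1233
β_Granby = 0.04149 / 0.03081 = 1.3466
β_Zeller = 0.04603 / 0.03081 = 1.4940
β_P = Σ w_i β_i = 0.17×-0.3311 + 0.39×1.1233 + 0.34×1.3466 + 0.10×1.4940 = 0.9890
MRP = 9.81% − 5.14% = 4.67%
E(R_P) = R_f + β_P × MRP = 5.14% + 0.9890 × 4.67% = 9.76%

9.76%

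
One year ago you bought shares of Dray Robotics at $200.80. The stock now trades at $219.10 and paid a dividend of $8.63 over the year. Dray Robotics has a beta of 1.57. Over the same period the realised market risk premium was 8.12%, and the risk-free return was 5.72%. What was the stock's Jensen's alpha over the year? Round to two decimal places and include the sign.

-5.06%

Realised HPR = (P1 + D1 − P0) / P0 = (219.10 + 8.63 − 200.80) / 200.80 = 26.93 / 200.80 = 13.4114%
CAPM required = R_f + β·MRP = 5.72% + 1.57 × 8.12% = 18.4684%
α = realised − required = 13.4114% − 18.4684% = -5.06%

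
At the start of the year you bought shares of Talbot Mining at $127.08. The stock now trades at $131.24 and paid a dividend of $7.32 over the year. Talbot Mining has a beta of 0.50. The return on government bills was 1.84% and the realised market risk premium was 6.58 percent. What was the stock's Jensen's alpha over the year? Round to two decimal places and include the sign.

Realised HPR = (P1 + D1 − P0) / P0 = (131.24 + 7.32 − 127.08) / 127.08 = 11.48 / 127.08 = 9.0337%
CAPM required = R_f + β·MRP = 1.84% + 0.50 × 6.58% = 5.1300%
α = realised − required = 9.0337% − 5.1300% = +3.90%

+3.90%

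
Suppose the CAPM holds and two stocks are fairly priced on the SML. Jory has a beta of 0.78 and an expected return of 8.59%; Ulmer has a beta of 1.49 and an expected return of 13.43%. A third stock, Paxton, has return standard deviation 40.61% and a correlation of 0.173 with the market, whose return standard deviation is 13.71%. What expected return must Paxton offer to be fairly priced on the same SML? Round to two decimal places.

MRP = (13.43% − 8.59%) / (1.49 − 0.78) = 6.8169%
R_f = 8.59% − 0.78 × 6.8169% = 3.2728%
β_Paxton = ρ·σ_i/σ_m = 0.173 × 40.61 / 13.71 = 0.5124
E(R_Paxton) = R_f + β × MRP = 3.2728% + 0.5124 × 6.8169% = 6.77%

6.77%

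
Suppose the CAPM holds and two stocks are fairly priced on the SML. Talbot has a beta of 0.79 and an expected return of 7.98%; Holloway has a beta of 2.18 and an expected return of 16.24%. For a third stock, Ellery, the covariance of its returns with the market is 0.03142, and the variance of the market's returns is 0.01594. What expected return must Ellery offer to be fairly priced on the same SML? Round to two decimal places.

15.00%

MRP = (16.24% − 7.98%) / (2.18 − 0.79) = 5.9424%
R_f = 7.98% − 0.79 × 5.9424% = 3.2855%
β_Ellery = Cov / Var(R_m) = 0.03142 / 0.01594 = 1.9711
E(R_Ellery) = R_f + β × MRP = 3.2855% + 1.9711 × 5.9424% = 15.00%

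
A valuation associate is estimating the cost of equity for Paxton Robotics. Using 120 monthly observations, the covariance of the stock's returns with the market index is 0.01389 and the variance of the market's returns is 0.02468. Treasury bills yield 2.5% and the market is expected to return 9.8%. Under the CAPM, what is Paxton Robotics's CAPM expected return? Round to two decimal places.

6.61%

β = Cov(R_i, R_m) / Var(R_m) = 0.01389 / 0.02468 = 0.5628
MRP = 9.8% − 2.5% = 7.30%
E(R) = R_f + β × MRP = 2.5% + 0.5628 × 7.3% = 6.61%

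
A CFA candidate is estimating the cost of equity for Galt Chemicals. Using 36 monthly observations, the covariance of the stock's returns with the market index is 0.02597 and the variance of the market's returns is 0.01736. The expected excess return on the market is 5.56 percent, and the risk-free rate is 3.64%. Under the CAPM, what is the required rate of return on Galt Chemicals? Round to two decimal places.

β = Cov(R_i, R_m) / Var(R_m) = 0.02597 / 0.01736 = 1.4960
E(R) = R_f + β × MRP = 3.64% + 1.4960 × 5.56% = 11.96%

11.96%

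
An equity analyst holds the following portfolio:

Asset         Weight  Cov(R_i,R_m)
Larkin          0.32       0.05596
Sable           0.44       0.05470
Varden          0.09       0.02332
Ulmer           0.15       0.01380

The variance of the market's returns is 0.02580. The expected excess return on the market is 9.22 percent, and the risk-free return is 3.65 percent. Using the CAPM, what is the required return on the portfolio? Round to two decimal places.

β_Larkin = 0.05596 / 0.02580 = 2.1690
β_Sable = 0.05470 / 0.02580 = 2.1202
β_Varden = 0.02332 / 0.02580 = 0.9039
β_Ulmer = 0.01380 / 0.02580 = 0.5349
β_P = Σ w_i β_i = 0.32×2.1690 + 0.44×2.1202 + 0.09×0.9039 + 0.15×0.5349 = 1.7886
E(R_P) = R_f + β_P × MRP = 3.65% + 1.7886 × 9.22% = 20.14%

20.14%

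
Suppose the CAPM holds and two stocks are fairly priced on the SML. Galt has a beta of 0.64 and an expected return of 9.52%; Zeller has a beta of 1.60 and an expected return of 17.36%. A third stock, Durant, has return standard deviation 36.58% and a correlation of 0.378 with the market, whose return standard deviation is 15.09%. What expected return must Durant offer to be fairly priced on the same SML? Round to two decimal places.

11.78%

MRP = (17.36% − 9.52%) / (1.60 − 0.64) = 8.1667%
R_f = 9.52% − 0.64 × 8.1667% = 4.2933%
β_Durant = ρ·σ_i/σ_m = 0.378 × 36.58 / 15.09 = 0.9163
E(R_Durant) = R_f + β × MRP = 4.2933% + 0.9163 × 8.1667% = 11.78%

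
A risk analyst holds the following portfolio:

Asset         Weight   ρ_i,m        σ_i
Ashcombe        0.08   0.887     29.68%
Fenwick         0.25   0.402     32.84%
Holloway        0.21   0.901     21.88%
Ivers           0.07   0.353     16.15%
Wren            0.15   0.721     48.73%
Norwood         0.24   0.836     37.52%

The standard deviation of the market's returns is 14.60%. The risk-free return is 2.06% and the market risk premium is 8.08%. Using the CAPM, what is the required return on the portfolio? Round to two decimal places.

β_Ashcombe = 0.887 × 29.68% / 14.60% = 1.8032
β_Fenwick = 0.402 × 32.84% / 14.60% = 0.9042
β_Holloway = 0.901 × 21.88% / 14.60% = 1.3503
β_Ivers = 0.353 × 16.15% / 14.60% = 0.3905
β_Wren = 0.721 × 48.73% / 14.60% = 2.4065
β_Norwood = 0.836 × 37.52% / 14.60% = 2.1484
β_P = Σ w_i β_i = 0.08×1.8032 + 0.25×0.9042 + 0.21×1.3503 + 0.07×0.3905 + 0.15×2.4065 + 0.24×2.1484 = 1.5578
E(R_P) = R_f + β_P × MRP = 2.06% + 1.5578 × 8.08% = 14.65%

14.65%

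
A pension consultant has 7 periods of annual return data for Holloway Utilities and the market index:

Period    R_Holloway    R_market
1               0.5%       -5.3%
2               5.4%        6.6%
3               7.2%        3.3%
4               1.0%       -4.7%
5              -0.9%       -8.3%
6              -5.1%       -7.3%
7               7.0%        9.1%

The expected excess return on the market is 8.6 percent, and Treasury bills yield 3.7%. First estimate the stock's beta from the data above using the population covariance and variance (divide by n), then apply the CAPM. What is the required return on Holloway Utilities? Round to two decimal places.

8.65%

Mean R_i = (0.5 + 5.4 + 7.2 + 1.0 − 0.9 − 5.1 + 7.0) / 7 = 2.1571%
Mean R_m = (-5.3 + 6.6 + 3.3 − 4.7 − 8.3 − 7.3 + 9.1) / 7 = -0.9429%
Σ(R_i − R̄_i)(R_m − R̄_m) = 174.6871  ⇒  Cov = 174.6871 / 7 = 24.9553
Σ(R_m − R̄_m)² = 303.3971  ⇒  Var(R_m) = 303.3971 / 7 = 43.3424
β = Cov / Var(R_m) = 24.9553 / 43.3424 = 0.5758
E(R) = R_f + β × MRP = 3.7% + 0.5758 × 8.6% = 8.65%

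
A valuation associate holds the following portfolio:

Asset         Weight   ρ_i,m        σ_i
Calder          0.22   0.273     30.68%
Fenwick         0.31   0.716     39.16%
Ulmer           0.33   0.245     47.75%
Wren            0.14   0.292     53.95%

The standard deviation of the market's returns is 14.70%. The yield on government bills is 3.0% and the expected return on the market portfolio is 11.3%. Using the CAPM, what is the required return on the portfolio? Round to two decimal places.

β_Calder = 0.273 × 30.68% / 14.70% = 0.5698
β_Fenwick = 0.716 × 39.16% / 14.70% = 1.9074
β_Ulmer = 0.245 × 47.75% / 14.70% = 0.7958
β_Wren = 0.292 × 53.95% / 14.70% = 1.0717
β_P = Σ w_i β_i = 0.22×0.5698 + 0.31×1.9074 + 0.33×0.7958 + 0.14×1.0717 = 1.1293
MRP = 11.3% − 3.0% = 8.30%
E(R_P) = R_f + β_P × MRP = 3.0% + 1.1293 × 8.3% = 12.37%

12.37%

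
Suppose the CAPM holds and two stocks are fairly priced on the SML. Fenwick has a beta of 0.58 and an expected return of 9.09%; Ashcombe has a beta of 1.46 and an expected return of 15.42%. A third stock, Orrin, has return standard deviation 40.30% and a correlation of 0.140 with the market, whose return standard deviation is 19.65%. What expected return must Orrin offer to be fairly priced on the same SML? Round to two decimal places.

MRP = (15.42% − 9.09%) / (1.46 − 0.58) = 7.1932%
R_f = 9.09% − 0.58 × 7.1932% = 4.9179%
β_Orrin = ρ·σ_i/σ_m = 0.140 × 40.30 / 19.65 = 0.2871
E(R_Orrin) = R_f + β × MRP = 4.9179% + 0.2871 × 7.1932% = 6.98%

6.98%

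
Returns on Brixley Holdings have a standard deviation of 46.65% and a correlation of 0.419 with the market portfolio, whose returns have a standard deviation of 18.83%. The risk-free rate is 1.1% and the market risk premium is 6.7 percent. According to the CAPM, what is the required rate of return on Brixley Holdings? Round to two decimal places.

8.05%

β = ρ × σ_i / σ_m = 0.419 × 46.65% / 18.83% = 1.0380
E(R) = 1.1% + 1.0380 × 6.7% = 8.05%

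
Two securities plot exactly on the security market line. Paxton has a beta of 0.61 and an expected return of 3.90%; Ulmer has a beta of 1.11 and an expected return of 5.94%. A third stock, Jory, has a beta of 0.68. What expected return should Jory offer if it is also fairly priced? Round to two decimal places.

4.19%

MRP (SML slope) = (5.94% − 3.90%) / (1.11 − 0.61) = 2.04% / 0.50 = 4.0800%
R_f (intercept) = 3.90% − 0.61 × 4.0800% = 1.4112%
E(R_Jory) = R_f + β × MRP = 1.4112% + 0.68 × 4.0800% = 4.19%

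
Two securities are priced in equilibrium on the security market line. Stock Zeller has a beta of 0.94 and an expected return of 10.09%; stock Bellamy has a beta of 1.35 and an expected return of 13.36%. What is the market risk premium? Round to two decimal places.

7.98%

Both satisfy E(R) = R_f + β·MRP, so the slope of the SML is
MRP = (13.36% − 10.09%) / (1.35 − 0.94) = 3.27% / 0.41 = 7.9756%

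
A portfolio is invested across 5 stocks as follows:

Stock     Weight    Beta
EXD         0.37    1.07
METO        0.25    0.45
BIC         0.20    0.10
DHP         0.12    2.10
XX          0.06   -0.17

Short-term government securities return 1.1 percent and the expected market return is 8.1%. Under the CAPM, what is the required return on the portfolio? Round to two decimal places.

β_P = Σ w_i β_i = 0.37×1.07 + 0.25×0.45 + 0.20×0.10 + 0.12×2.10 + 0.06×-0.17 = 0.7702
MRP = 8.1% − 1.1% = 7.00%
E(R_P) = R_f + β_P × MRP = 1.1% + 0.7702 × 7.0% = 6.49%

6.49%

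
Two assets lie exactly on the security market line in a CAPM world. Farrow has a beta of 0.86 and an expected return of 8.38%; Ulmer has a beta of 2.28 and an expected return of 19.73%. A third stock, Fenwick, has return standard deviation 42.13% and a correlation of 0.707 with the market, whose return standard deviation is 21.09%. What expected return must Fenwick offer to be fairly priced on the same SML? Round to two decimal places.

MRP = (19.73% − 8.38%) / (2.28 − 0.86) = 7.9930%
R_f = 8.38% − 0.86 × 7.9930% = 1.5060%
β_Fenwick = ρ·σ_i/σ_m = 0.707 × 42.13 / 21.09 = 1.4123
E(R_Fenwick) = R_f + β × MRP = 1.5060% + 1.4123 × 7.9930% = 12.79%

12.79%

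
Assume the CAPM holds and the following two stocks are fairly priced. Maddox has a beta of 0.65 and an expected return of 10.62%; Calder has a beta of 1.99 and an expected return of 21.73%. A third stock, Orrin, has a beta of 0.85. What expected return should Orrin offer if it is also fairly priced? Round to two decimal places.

12.28%

MRP (SML slope) = (21.73% − 10.62%) / (1.99 − 0.65) = 11.11% / 1.34 = 8.2910%
R_f (intercept) = 10.62% − 0.65 × 8.2910% = 5.2309%
E(R_Orrin) = R_f + β × MRP = 5.2309% + 0.85 × 8.2910% = 12.28%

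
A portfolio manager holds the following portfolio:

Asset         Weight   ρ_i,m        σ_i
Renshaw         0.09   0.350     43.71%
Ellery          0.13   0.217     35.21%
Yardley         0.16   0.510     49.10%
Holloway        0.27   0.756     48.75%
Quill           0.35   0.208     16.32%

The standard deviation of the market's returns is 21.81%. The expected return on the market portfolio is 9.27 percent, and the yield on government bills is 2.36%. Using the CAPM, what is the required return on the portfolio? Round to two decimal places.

7.91%

β_Renshaw = 0.350 × 43.71% / 21.81% = 0.7014
β_Ellery = 0.217 × 35.21% / 21.81% = 0.3503
β_Yardley = 0.510 × 49.10% / 21.81% = 1.1481
β_Holloway = 0.756 × 48.75% / 21.81% = 1.6898
β_Quill = 0.208 × 16.32% / 21.81% = 0.1556
β_P = Σ w_i β_i = 0.09×0.7014 + 0.13×0.3503 + 0.16×1.1481 + 0.27×1.6898 + 0.35×0.1556 = 0.8031
MRP = 9.27% − 2.36% = 6.91%
E(R_P) = R_f + β_P × MRP = 2.36% + 0.8031 × 6.91% = 7.91%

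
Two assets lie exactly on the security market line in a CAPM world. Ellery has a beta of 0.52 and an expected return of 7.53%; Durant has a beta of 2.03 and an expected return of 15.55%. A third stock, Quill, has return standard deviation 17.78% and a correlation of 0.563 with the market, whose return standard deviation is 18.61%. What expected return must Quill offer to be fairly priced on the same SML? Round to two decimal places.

MRP = (15.55% − 7.53%) / (2.03 − 0.52) = 5.3113%
R_f = 7.53% − 0.52 × 5.3113% = 4.7681%
β_Quill = ρ·σ_i/σ_m = 0.563 × 17.78 / 18.61 = 0.5379
E(R_Quill) = R_f + β × MRP = 4.7681% + 0.5379 × 5.3113% = 7.63%

7.63%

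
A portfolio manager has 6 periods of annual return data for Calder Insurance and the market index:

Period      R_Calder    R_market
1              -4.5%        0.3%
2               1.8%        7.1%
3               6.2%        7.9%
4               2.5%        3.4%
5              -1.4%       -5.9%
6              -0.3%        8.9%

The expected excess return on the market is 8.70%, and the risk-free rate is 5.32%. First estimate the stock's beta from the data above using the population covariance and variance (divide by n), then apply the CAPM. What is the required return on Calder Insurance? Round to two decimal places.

Mean R_i = (-4.5 + 1.8 + 6.2 + 2.5 − 1.4 − 0.3) / 6 = 0.7167%
Mean R_m = (0.3 + 7.1 + 7.9 + 3.4 − 5.9 + 8.9) / 6 = 3.6167%
Σ(R_i − R̄_i)(R_m − R̄_m) = 58.9483  ⇒  Cov = 58.9483 / 6 = 9.8247
Σ(R_m − R̄_m)² = 160.0083  ⇒  Var(R_m) = 160.0083 / 6 = 26.6681
β = Cov / Var(R_m) = 9.8247 / 26.6681 = 0.3684
E(R) = R_f + β × MRP = 5.32% + 0.3684 × 8.70% = 8.53%

8.53%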